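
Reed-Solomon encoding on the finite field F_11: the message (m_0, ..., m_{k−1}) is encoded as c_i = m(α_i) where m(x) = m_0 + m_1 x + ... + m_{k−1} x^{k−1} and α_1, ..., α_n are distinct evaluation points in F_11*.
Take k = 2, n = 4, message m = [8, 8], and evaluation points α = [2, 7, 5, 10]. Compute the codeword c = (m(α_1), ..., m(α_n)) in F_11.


c = [2, 9, 4, 0]

Message polynomial: m(x) = 8 + 8·x (mod 11).
For each evaluation point α_i, compute m(α_i) mod 11:
  α_1 = 2: Horner steps 8 → 2, so m(2) = 2.
  α_2 = 7: Horner steps 8 → 9, so m(7) = 9.
  α_3 = 5: Horner steps 8 → 4, so m(5) = 4.
  α_4 = 10: Horner steps 8 → 0, so m(10) = 0.
Codeword c = [2, 9, 4, 0] ∈ F_11^4.


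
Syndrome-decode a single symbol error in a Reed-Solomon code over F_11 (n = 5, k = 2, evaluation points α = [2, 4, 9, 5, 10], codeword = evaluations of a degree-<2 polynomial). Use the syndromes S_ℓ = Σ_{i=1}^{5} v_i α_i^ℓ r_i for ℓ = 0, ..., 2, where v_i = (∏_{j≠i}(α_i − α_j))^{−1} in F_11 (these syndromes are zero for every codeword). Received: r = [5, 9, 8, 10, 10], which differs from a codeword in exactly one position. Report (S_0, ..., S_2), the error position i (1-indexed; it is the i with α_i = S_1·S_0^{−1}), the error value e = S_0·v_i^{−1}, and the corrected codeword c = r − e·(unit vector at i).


S = (2, 10, 6), error at position 4, error magnitude e = 10, c = [5, 9, 8, 0, 10].

Step 1: column multipliers v_i = (∏_{j≠i}(α_i − α_j))^{−1} mod 11.
  i = 1 (α = 2): (2−4)(2−9)(2−5)(2−10) = (−2)·(−7)·(−3)·(−8) = 336 ≡ 6, so v_1 = 6^{−1} = 2 (mod 11).
  i = 2 (α = 4): (4−2)(4−9)(4−5)(4−10) = 2·(−5)·(−1)·(−6) = −60 ≡ 6, so v_2 = 6^{−1} = 2 (mod 11).
  i = 3 (α = 9): (9−2)(9−4)(9−5)(9−10) = 7·5·4·(−1) = −140 ≡ 3, so v_3 = 3^{−1} = 4 (mod 11).
  i = 4 (α = 5): (5−2)(5−4)(5−9)(5−10) = 3·1·(−4)·(−5) = 60 ≡ 5, so v_4 = 5^{−1} = 9 (mod 11).
  i = 5 (α = 10): (10−2)(10−4)(10−9)(10−5) = 8·6·1·5 = 240 ≡ 9, so v_5 = 9^{−1} = 5 (mod 11).
  v = [2, 2, 4, 9, 5].
Step 2: syndromes of r = [5, 9, 8, 10, 10] (all sums mod 11).
  S_0 = Σ v_i r_i = 2·5 + 2·9 + 4·8 + 9·10 + 5·10 = 200 ≡ 2.
  S_1 = Σ v_i α_i r_i = 2·2·5 + 2·4·9 + 4·9·8 + 9·5·10 + 5·10·10 = 1330 ≡ 10.
  α_i^2 mod 11 = [4, 5, 4, 3, 1].
  S_2 = Σ v_i α_i^2 r_i = 2·4·5 + 2·5·9 + 4·4·8 + 9·3·10 + 5·1·10 = 578 ≡ 6.
  S = (2, 10, 6) ≠ 0, so r is not a codeword (an error is present).
Step 3: locate the error. For a single error e at position i, S_ℓ = v_i·e·α_i^ℓ, so α_err = S_1/S_0.
  S_0^{−1} = 2^{−1} = 6 (mod 11), so α_err = 10·6 = 60 ≡ 5 = α_4. Error position i = 4.
  Consistency check: S_2/S_1 = 6·10 = 60 ≡ 5 = α_err ✓ (single-error assumption holds).
Step 4: error magnitude e = S_0/v_4 = S_0·∏_{j≠4}(α_4 − α_j) = 2·5 = 10 ≡ 10 (mod 11).
Step 5: correct position 4: c_4 = r_4 − e = 10 − 10 ≡ 0 (mod 11). Hence c = [5, 9, 8, 0, 10].
  Check: interpolating c through the α_i gives m(x) = 1 + 2·x (degree < 2) with m(α_i) = c_i for every i, so c is indeed a codeword.


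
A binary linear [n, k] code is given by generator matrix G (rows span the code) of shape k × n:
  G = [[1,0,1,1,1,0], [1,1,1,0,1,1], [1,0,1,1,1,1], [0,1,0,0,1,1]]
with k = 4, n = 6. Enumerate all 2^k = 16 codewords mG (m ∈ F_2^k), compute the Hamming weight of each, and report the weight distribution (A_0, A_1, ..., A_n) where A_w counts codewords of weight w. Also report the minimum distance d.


Weight distribution: A_0 = 1, A_1 = 1, A_2 = 4, A_3 = 4, A_4 = 3, A_5 = 3. Minimum distance d = 1.

Enumerate all 2^4 = 16 messages m ∈ F_2^4.
For each, compute codeword c = mG in F_2^6, then tally its weight.
  m = 0000 → c = 000000, weight = 0.
  m = 1000 → c = 101110, weight = 4.
  m = 0100 → c = 111011, weight = 5.
  m = 1100 → c = 010101, weight = 3.
  m = 0010 → c = 101111, weight = 5.
  m = 1010 → c = 000001, weight = 1.
  m = 0110 → c = 010100, weight = 2.
  m = 1110 → c = 111010, weight = 4.
  m = 0001 → c = 010011, weight = 3.
  m = 1001 → c = 111101, weight = 5.
  m = 0101 → c = 101000, weight = 2.
  m = 1101 → c = 000110, weight = 2.
  m = 0011 → c = 111100, weight = 4.
  m = 1011 → c = 010010, weight = 2.
  m = 0111 → c = 000111, weight = 3.
  m = 1111 → c = 101001, weight = 3.
Tally weights:
  weight 0: 1 codewords.
  weight 1: 1 codewords.
  weight 2: 4 codewords.
  weight 3: 4 codewords.
  weight 4: 3 codewords.
  weight 5: 3 codewords.
Minimum distance d = smallest w > 0 with A_w > 0 = 1.
Sanity: Σ A_w = 16 = 2^4 = 16 ✓.


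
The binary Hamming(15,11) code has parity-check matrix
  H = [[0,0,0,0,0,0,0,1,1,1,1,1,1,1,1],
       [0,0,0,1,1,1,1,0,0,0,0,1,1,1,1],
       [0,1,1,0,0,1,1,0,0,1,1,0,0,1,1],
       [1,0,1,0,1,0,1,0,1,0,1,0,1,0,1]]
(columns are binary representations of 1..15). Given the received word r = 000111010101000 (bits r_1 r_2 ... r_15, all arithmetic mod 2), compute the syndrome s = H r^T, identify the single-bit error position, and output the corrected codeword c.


s = (1, 0, 0, 1)^T, error position = 9, corrected codeword c = 000111011101000

Compute s = H r^T mod 2 one row at a time:
  s_1 = 1 + 0 + 1 + 0 + 1 + 0 + 0 + 0 = 3 ≡ 1 (mod 2).
  s_2 = 1 + 1 + 1 + 0 + 1 + 0 + 0 + 0 = 4 ≡ 0 (mod 2).
  s_3 = 0 + 0 + 1 + 0 + 1 + 0 + 0 + 0 = 2 ≡ 0 (mod 2).
  s_4 = 0 + 0 + 1 + 0 + 0 + 0 + 0 + 0 = 1 ≡ 1 (mod 2).
s = (1, 0, 0, 1)^T — this equals column 9 of H (binary 1001), so error is at position 9.
Correct: flip bit 9 of r = 000111010101000 to get c = 000111011101000.


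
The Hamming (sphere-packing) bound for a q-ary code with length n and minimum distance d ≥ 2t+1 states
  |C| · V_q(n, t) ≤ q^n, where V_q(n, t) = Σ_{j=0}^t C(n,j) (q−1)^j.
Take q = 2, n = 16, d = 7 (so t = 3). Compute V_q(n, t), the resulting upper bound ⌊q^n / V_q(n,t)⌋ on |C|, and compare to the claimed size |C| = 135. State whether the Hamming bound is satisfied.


V_q(n, t) = 697, q^n = 65536, Hamming bound = 94, |C| = 135 > bound (violated).

Step 1: Compute V_q(n, t) = Σ_{j=0}^3 C(n, j) (q−1)^j.
  j = 0: C(16,0)·(1)^0 = 1·1 = 1.
  j = 1: C(16,1)·(1)^1 = 16·1 = 16.
  j = 2: C(16,2)·(1)^2 = 120·1 = 120.
  j = 3: C(16,3)·(1)^3 = 560·1 = 560.
  V_q(n, t) = 1 + 16 + 120 + 560 = 697.
Step 2: q^n = 2^16 = 65536.
Step 3: Hamming bound ⌊q^n / V_q(n,t)⌋ = ⌊65536/697⌋ = 94.
Step 4: Compare |C| = 135 to 94: violated.
The claimed |C| lies above the Hamming bound, so no 2-ary code of length 16 with d ≥ 7 can have 135 codewords.


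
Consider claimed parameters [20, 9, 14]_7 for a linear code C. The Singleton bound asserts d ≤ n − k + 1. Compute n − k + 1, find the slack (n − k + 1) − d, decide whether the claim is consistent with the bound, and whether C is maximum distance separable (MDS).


Singleton RHS = n − k + 1 = 12, slack = -2, bound violated (no such code; not MDS).

Singleton bound: d ≤ n − k + 1.
Here n = 20, k = 9, so n − k + 1 = 12.
Given d = 14, check d ≤ 12: NO.
Slack = (n − k + 1) − d = -2.
The slack is negative: d = 14 exceeds n − k + 1 = 12 by 2, so the Singleton bound is violated and no linear [20, 9, 14]_7 code can exist. In particular it is not MDS (MDS requires d = n − k + 1 exactly).
Description: the claimed parameters are [20, 9, 14]_7; such a code would be impossible (violates the Singleton bound).


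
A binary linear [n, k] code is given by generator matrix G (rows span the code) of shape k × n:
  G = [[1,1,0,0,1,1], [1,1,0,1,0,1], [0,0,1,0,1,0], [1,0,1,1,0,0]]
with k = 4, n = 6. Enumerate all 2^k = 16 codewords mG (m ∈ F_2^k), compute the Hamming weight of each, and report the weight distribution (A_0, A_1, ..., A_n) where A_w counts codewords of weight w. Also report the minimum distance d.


Weight distribution: A_0 = 1, A_1 = 1, A_2 = 3, A_3 = 6, A_4 = 3, A_5 = 1, A_6 = 1. Minimum distance d = 1.

Enumerate all 2^4 = 16 messages m ∈ F_2^4.
For each, compute codeword c = mG in F_2^6, then tally its weight.
  m = 0000 → c = 000000, weight = 0.
  m = 1000 → c = 110011, weight = 4.
  m = 0100 → c = 110101, weight = 4.
  m = 1100 → c = 000110, weight = 2.
  m = 0010 → c = 001010, weight = 2.
  m = 1010 → c = 111001, weight = 4.
  m = 0110 → c = 111111, weight = 6.
  m = 1110 → c = 001100, weight = 2.
  m = 0001 → c = 101100, weight = 3.
  m = 1001 → c = 011111, weight = 5.
  m = 0101 → c = 011001, weight = 3.
  m = 1101 → c = 101010, weight = 3.
  m = 0011 → c = 100110, weight = 3.
  m = 1011 → c = 010101, weight = 3.
  m = 0111 → c = 010011, weight = 3.
  m = 1111 → c = 100000, weight = 1.
Tally weights:
  weight 0: 1 codewords.
  weight 1: 1 codewords.
  weight 2: 3 codewords.
  weight 3: 6 codewords.
  weight 4: 3 codewords.
  weight 5: 1 codewords.
  weight 6: 1 codewords.
Minimum distance d = smallest w > 0 with A_w > 0 = 1.
Sanity: Σ A_w = 16 = 2^4 = 16 ✓.


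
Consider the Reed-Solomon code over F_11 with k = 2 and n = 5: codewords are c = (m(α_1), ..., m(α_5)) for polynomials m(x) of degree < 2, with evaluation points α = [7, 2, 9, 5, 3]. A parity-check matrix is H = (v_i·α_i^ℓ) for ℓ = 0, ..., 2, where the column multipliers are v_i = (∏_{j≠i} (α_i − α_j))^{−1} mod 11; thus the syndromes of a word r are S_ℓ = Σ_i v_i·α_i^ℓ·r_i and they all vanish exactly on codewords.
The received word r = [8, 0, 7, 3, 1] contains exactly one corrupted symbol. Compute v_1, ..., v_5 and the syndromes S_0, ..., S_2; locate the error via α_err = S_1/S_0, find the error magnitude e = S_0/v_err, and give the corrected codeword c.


S = (10, 4, 6), error at position 1, error magnitude e = 3, c = [5, 0, 7, 3, 1].

Step 1: column multipliers v_i = (∏_{j≠i}(α_i − α_j))^{−1} mod 11.
  i = 1 (α = 7): (7−2)(7−9)(7−5)(7−3) = 5·(−2)·2·4 = −80 ≡ 8, so v_1 = 8^{−1} = 7 (mod 11).
  i = 2 (α = 2): (2−7)(2−9)(2−5)(2−3) = (−5)·(−7)·(−3)·(−1) = 105 ≡ 6, so v_2 = 6^{−1} = 2 (mod 11).
  i = 3 (α = 9): (9−7)(9−2)(9−5)(9−3) = 2·7·4·6 = 336 ≡ 6, so v_3 = 6^{−1} = 2 (mod 11).
  i = 4 (α = 5): (5−7)(5−2)(5−9)(5−3) = (−2)·3·(−4)·2 = 48 ≡ 4, so v_4 = 4^{−1} = 3 (mod 11).
  i = 5 (α = 3): (3−7)(3−2)(3−9)(3−5) = (−4)·1·(−6)·(−2) = −48 ≡ 7, so v_5 = 7^{−1} = 8 (mod 11).
  v = [7, 2, 2, 3, 8].
Step 2: syndromes of r = [8, 0, 7, 3, 1] (all sums mod 11).
  S_0 = Σ v_i r_i = 7·8 + 2·0 + 2·7 + 3·3 + 8·1 = 87 ≡ 10.
  S_1 = Σ v_i α_i r_i = 7·7·8 + 2·2·0 + 2·9·7 + 3·5·3 + 8·3·1 = 587 ≡ 4.
  α_i^2 mod 11 = [5, 4, 4, 3, 9].
  S_2 = Σ v_i α_i^2 r_i = 7·5·8 + 2·4·0 + 2·4·7 + 3·3·3 + 8·9·1 = 435 ≡ 6.
  S = (10, 4, 6) ≠ 0, so r is not a codeword (an error is present).
Step 3: locate the error. For a single error e at position i, S_ℓ = v_i·e·α_i^ℓ, so α_err = S_1/S_0.
  S_0^{−1} = 10^{−1} = 10 (mod 11), so α_err = 4·10 = 40 ≡ 7 = α_1. Error position i = 1.
  Consistency check: S_2/S_1 = 6·3 = 18 ≡ 7 = α_err ✓ (single-error assumption holds).
Step 4: error magnitude e = S_0/v_1 = S_0·∏_{j≠1}(α_1 − α_j) = 10·8 = 80 ≡ 3 (mod 11).
Step 5: correct position 1: c_1 = r_1 − e = 8 − 3 ≡ 5 (mod 11). Hence c = [5, 0, 7, 3, 1].
  Check: interpolating c through the α_i gives m(x) = 9 + 1·x (degree < 2) with m(α_i) = c_i for every i, so c is indeed a codeword.


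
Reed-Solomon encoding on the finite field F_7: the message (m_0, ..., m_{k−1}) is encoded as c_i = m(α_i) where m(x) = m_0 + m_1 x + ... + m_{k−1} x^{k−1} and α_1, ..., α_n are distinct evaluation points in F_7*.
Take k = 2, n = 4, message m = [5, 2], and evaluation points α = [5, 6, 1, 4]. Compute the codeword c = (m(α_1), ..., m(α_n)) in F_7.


c = [1, 3, 0, 6]

Message polynomial: m(x) = 5 + 2·x (mod 7).
For each evaluation point α_i, compute m(α_i) mod 7:
  α_1 = 5: Horner steps 2 → 1, so m(5) = 1.
  α_2 = 6: Horner steps 2 → 3, so m(6) = 3.
  α_3 = 1: Horner steps 2 → 0, so m(1) = 0.
  α_4 = 4: Horner steps 2 → 6, so m(4) = 6.
Codeword c = [1, 3, 0, 6] ∈ F_7^4.


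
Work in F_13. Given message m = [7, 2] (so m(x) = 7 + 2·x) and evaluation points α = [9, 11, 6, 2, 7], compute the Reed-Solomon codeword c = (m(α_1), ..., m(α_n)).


c = [12, 3, 6, 11, 8]

Message polynomial: m(x) = 7 + 2·x (mod 13).
For each evaluation point α_i, compute m(α_i) mod 13:
  α_1 = 9: Horner steps 2 → 12, so m(9) = 12.
  α_2 = 11: Horner steps 2 → 3, so m(11) = 3.
  α_3 = 6: Horner steps 2 → 6, so m(6) = 6.
  α_4 = 2: Horner steps 2 → 11, so m(2) = 11.
  α_5 = 7: Horner steps 2 → 8, so m(7) = 8.
Codeword c = [12, 3, 6, 11, 8] ∈ F_13^5.


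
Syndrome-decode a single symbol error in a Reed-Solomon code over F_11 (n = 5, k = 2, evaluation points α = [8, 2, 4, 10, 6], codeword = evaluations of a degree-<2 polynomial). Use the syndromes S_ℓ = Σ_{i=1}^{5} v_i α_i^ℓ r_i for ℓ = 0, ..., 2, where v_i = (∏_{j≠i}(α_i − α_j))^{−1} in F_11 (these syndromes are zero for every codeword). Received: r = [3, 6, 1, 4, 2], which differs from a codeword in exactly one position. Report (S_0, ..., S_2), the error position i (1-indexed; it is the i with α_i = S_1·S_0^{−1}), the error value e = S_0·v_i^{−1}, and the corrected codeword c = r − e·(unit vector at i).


S = (5, 10, 9), error at position 2, error magnitude e = 6, c = [3, 0, 1, 4, 2].

Step 1: column multipliers v_i = (∏_{j≠i}(α_i − α_j))^{−1} mod 11.
  i = 1 (α = 8): (8−2)(8−4)(8−10)(8−6) = 6·4·(−2)·2 = −96 ≡ 3, so v_1 = 3^{−1} = 4 (mod 11).
  i = 2 (α = 2): (2−8)(2−4)(2−10)(2−6) = (−6)·(−2)·(−8)·(−4) = 384 ≡ 10, so v_2 = 10^{−1} = 10 (mod 11).
  i = 3 (α = 4): (4−8)(4−2)(4−10)(4−6) = (−4)·2·(−6)·(−2) = −96 ≡ 3, so v_3 = 3^{−1} = 4 (mod 11).
  i = 4 (α = 10): (10−8)(10−2)(10−4)(10−6) = 2·8·6·4 = 384 ≡ 10, so v_4 = 10^{−1} = 10 (mod 11).
  i = 5 (α = 6): (6−8)(6−2)(6−4)(6−10) = (−2)·4·2·(−4) = 64 ≡ 9, so v_5 = 9^{−1} = 5 (mod 11).
  v = [4, 10, 4, 10, 5].
Step 2: syndromes of r = [3, 6, 1, 4, 2] (all sums mod 11).
  S_0 = Σ v_i r_i = 4·3 + 10·6 + 4·1 + 10·4 + 5·2 = 126 ≡ 5.
  S_1 = Σ v_i α_i r_i = 4·8·3 + 10·2·6 + 4·4·1 + 10·10·4 + 5·6·2 = 692 ≡ 10.
  α_i^2 mod 11 = [9, 4, 5, 1, 3].
  S_2 = Σ v_i α_i^2 r_i = 4·9·3 + 10·4·6 + 4·5·1 + 10·1·4 + 5·3·2 = 438 ≡ 9.
  S = (5, 10, 9) ≠ 0, so r is not a codeword (an error is present).
Step 3: locate the error. For a single error e at position i, S_ℓ = v_i·e·α_i^ℓ, so α_err = S_1/S_0.
  S_0^{−1} = 5^{−1} = 9 (mod 11), so α_err = 10·9 = 90 ≡ 2 = α_2. Error position i = 2.
  Consistency check: S_2/S_1 = 9·10 = 90 ≡ 2 = α_err ✓ (single-error assumption holds).
Step 4: error magnitude e = S_0/v_2 = S_0·∏_{j≠2}(α_2 − α_j) = 5·10 = 50 ≡ 6 (mod 11).
Step 5: correct position 2: c_2 = r_2 − e = 6 − 6 ≡ 0 (mod 11). Hence c = [3, 0, 1, 4, 2].
  Check: interpolating c through the α_i gives m(x) = 10 + 6·x (degree < 2) with m(α_i) = c_i for every i, so c is indeed a codeword.


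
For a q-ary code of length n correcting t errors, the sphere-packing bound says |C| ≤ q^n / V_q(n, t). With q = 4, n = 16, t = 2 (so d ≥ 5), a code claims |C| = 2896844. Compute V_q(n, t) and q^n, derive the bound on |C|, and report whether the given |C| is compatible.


V_q(n, t) = 1129, q^n = 4294967296, Hamming bound = 3804222, |C| = 2896844 ≤ bound (satisfied).

Step 1: Compute V_q(n, t) = Σ_{j=0}^2 C(n, j) (q−1)^j.
  j = 0: C(16,0)·(3)^0 = 1·1 = 1.
  j = 1: C(16,1)·(3)^1 = 16·3 = 48.
  j = 2: C(16,2)·(3)^2 = 120·9 = 1080.
  V_q(n, t) = 1 + 48 + 1080 = 1129.
Step 2: q^n = 4^16 = 4294967296.
Step 3: Hamming bound ⌊q^n / V_q(n,t)⌋ = ⌊4294967296/1129⌋ = 3804222.
Step 4: Compare |C| = 2896844 to 3804222: satisfied.
The claimed |C| lies below the Hamming bound.


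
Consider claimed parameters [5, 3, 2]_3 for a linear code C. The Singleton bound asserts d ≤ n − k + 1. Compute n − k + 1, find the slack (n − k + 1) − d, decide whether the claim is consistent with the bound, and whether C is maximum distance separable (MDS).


Singleton RHS = n − k + 1 = 3, slack = 1, bound satisfied, not MDS.

Singleton bound: d ≤ n − k + 1.
Here n = 5, k = 3, so n − k + 1 = 3.
Given d = 2, check d ≤ 3: YES.
Slack = (n − k + 1) − d = 1.
The code is NOT MDS (slack = 1 > 0).
Description: the claimed parameters are [5, 3, 2]_3; such a code would be non-MDS.


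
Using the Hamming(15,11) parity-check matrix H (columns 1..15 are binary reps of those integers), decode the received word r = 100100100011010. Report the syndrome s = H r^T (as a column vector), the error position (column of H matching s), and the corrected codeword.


s = (1, 0, 1, 1)^T, error position = 11, corrected codeword c = 100100100001010

Compute s = H r^T mod 2 one row at a time:
  s_1 = 0 + 0 + 0 + 1 + 1 + 0 + 1 + 0 = 3 ≡ 1 (mod 2).
  s_2 = 1 + 0 + 0 + 1 + 1 + 0 + 1 + 0 = 4 ≡ 0 (mod 2).
  s_3 = 0 + 0 + 0 + 1 + 0 + 1 + 1 + 0 = 3 ≡ 1 (mod 2).
  s_4 = 1 + 0 + 0 + 1 + 0 + 1 + 0 + 0 = 3 ≡ 1 (mod 2).
s = (1, 0, 1, 1)^T — this equals column 11 of H (binary 1011), so error is at position 11.
Correct: flip bit 11 of r = 100100100011010 to get c = 100100100001010.


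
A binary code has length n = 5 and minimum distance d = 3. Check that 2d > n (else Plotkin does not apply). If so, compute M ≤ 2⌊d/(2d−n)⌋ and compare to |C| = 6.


Plotkin bound M ≤ 6; given |C| = 6 ≤ bound (satisfied).

Check applicability: 2d = 6, n = 5.
2d − n = 1 > 0, so Plotkin applies.
Compute d/(2d−n) = 3/1 ≈ 3.0000.
⌊d/(2d−n)⌋ = 3.
Plotkin bound: M ≤ 2·3 = 6.
Given |C| = 6, check: satisfied.
This |C| is at the Plotkin bound.


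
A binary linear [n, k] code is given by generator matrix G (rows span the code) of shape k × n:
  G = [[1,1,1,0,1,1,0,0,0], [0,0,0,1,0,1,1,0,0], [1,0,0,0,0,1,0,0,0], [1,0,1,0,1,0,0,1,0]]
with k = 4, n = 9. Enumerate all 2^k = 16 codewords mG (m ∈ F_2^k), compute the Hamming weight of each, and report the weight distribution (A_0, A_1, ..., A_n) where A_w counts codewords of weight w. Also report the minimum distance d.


Weight distribution: A_0 = 1, A_2 = 1, A_3 = 5, A_4 = 3, A_5 = 2, A_6 = 3, A_7 = 1. Minimum distance d = 2.

Enumerate all 2^4 = 16 messages m ∈ F_2^4.
For each, compute codeword c = mG in F_2^9, then tally its weight.
  m = 0000 → c = 000000000, weight = 0.
  m = 1000 → c = 111011000, weight = 5.
  m = 0100 → c = 000101100, weight = 3.
  m = 1100 → c = 111110100, weight = 6.
  m = 0010 → c = 100001000, weight = 2.
  m = 1010 → c = 011010000, weight = 3.
  m = 0110 → c = 100100100, weight = 3.
  m = 1110 → c = 011111100, weight = 6.
  m = 0001 → c = 101010010, weight = 4.
  m = 1001 → c = 010001010, weight = 3.
  m = 0101 → c = 101111110, weight = 7.
  m = 1101 → c = 010100110, weight = 4.
  m = 0011 → c = 001011010, weight = 4.
  m = 1011 → c = 110000010, weight = 3.
  m = 0111 → c = 001110110, weight = 5.
  m = 1111 → c = 110101110, weight = 6.
Tally weights:
  weight 0: 1 codewords.
  weight 2: 1 codewords.
  weight 3: 5 codewords.
  weight 4: 3 codewords.
  weight 5: 2 codewords.
  weight 6: 3 codewords.
  weight 7: 1 codewords.
Minimum distance d = smallest w > 0 with A_w > 0 = 2.
Sanity: Σ A_w = 16 = 2^4 = 16 ✓.


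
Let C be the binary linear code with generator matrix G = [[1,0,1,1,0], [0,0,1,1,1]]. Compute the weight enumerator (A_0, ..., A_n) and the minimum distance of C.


Weight distribution: A_0 = 1, A_2 = 1, A_3 = 2. Minimum distance d = 2.

Enumerate all 2^2 = 4 messages m ∈ F_2^2.
For each, compute codeword c = mG in F_2^5, then tally its weight.
  m = 00 → c = 00000, weight = 0.
  m = 10 → c = 10110, weight = 3.
  m = 01 → c = 00111, weight = 3.
  m = 11 → c = 10001, weight = 2.
Tally weights:
  weight 0: 1 codewords.
  weight 2: 1 codewords.
  weight 3: 2 codewords.
Minimum distance d = smallest w > 0 with A_w > 0 = 2.
Sanity: Σ A_w = 4 = 2^2 = 4 ✓.


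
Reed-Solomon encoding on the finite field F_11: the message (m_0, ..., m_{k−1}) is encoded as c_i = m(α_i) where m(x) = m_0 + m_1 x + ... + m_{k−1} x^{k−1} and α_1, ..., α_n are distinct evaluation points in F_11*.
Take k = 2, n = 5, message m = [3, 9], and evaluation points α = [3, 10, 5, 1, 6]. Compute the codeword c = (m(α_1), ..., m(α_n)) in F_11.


c = [8, 5, 4, 1, 2]

Message polynomial: m(x) = 3 + 9·x (mod 11).
For each evaluation point α_i, compute m(α_i) mod 11:
  α_1 = 3: Horner steps 9 → 8, so m(3) = 8.
  α_2 = 10: Horner steps 9 → 5, so m(10) = 5.
  α_3 = 5: Horner steps 9 → 4, so m(5) = 4.
  α_4 = 1: Horner steps 9 → 1, so m(1) = 1.
  α_5 = 6: Horner steps 9 → 2, so m(6) = 2.
Codeword c = [8, 5, 4, 1, 2] ∈ F_11^5.


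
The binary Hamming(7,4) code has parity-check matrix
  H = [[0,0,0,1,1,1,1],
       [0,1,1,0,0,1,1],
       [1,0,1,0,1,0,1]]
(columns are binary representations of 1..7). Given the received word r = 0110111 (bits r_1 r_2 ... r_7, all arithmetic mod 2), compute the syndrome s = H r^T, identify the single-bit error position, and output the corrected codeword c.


s = (1, 0, 1)^T, error position = 5, corrected codeword c = 0110011

Compute s = H r^T mod 2 one row at a time:
  s_1 = 0 + 1 + 1 + 1 = 3 ≡ 1 (mod 2).
  s_2 = 1 + 1 + 1 + 1 = 4 ≡ 0 (mod 2).
  s_3 = 0 + 1 + 1 + 1 = 3 ≡ 1 (mod 2).
s = (1, 0, 1)^T — this equals column 5 of H (binary 101), so error is at position 5.
Correct: flip bit 5 of r = 0110111 to get c = 0110011.


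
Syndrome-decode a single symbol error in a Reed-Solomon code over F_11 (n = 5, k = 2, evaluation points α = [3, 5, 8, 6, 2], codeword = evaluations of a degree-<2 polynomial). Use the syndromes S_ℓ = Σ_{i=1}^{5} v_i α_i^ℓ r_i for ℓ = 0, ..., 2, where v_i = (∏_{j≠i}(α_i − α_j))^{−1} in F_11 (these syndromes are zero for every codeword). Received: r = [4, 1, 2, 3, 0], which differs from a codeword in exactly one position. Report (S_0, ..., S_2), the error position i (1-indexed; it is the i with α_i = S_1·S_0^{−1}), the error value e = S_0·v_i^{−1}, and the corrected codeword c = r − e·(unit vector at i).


S = (1, 6, 3), error at position 4, error magnitude e = 9, c = [4, 1, 2, 5, 0].

Step 1: column multipliers v_i = (∏_{j≠i}(α_i − α_j))^{−1} mod 11.
  i = 1 (α = 3): (3−5)(3−8)(3−6)(3−2) = (−2)·(−5)·(−3)·1 = −30 ≡ 3, so v_1 = 3^{−1} = 4 (mod 11).
  i = 2 (α = 5): (5−3)(5−8)(5−6)(5−2) = 2·(−3)·(−1)·3 = 18 ≡ 7, so v_2 = 7^{−1} = 8 (mod 11).
  i = 3 (α = 8): (8−3)(8−5)(8−6)(8−2) = 5·3·2·6 = 180 ≡ 4, so v_3 = 4^{−1} = 3 (mod 11).
  i = 4 (α = 6): (6−3)(6−5)(6−8)(6−2) = 3·1·(−2)·4 = −24 ≡ 9, so v_4 = 9^{−1} = 5 (mod 11).
  i = 5 (α = 2): (2−3)(2−5)(2−8)(2−6) = (−1)·(−3)·(−6)·(−4) = 72 ≡ 6, so v_5 = 6^{−1} = 2 (mod 11).
  v = [4, 8, 3, 5, 2].
Step 2: syndromes of r = [4, 1, 2, 3, 0] (all sums mod 11).
  S_0 = Σ v_i r_i = 4·4 + 8·1 + 3·2 + 5·3 + 2·0 = 45 ≡ 1.
  S_1 = Σ v_i α_i r_i = 4·3·4 + 8·5·1 + 3·8·2 + 5·6·3 + 2·2·0 = 226 ≡ 6.
  α_i^2 mod 11 = [9, 3, 9, 3, 4].
  S_2 = Σ v_i α_i^2 r_i = 4·9·4 + 8·3·1 + 3·9·2 + 5·3·3 + 2·4·0 = 267 ≡ 3.
  S = (1, 6, 3) ≠ 0, so r is not a codeword (an error is present).
Step 3: locate the error. For a single error e at position i, S_ℓ = v_i·e·α_i^ℓ, so α_err = S_1/S_0.
  S_0^{−1} = 1^{−1} = 1 (mod 11), so α_err = 6·1 = 6 ≡ 6 = α_4. Error position i = 4.
  Consistency check: S_2/S_1 = 3·2 = 6 ≡ 6 = α_err ✓ (single-error assumption holds).
Step 4: error magnitude e = S_0/v_4 = S_0·∏_{j≠4}(α_4 − α_j) = 1·9 = 9 ≡ 9 (mod 11).
Step 5: correct position 4: c_4 = r_4 − e = 3 − 9 ≡ 5 (mod 11). Hence c = [4, 1, 2, 5, 0].
  Check: interpolating c through the α_i gives m(x) = 3 + 4·x (degree < 2) with m(α_i) = c_i for every i, so c is indeed a codeword.


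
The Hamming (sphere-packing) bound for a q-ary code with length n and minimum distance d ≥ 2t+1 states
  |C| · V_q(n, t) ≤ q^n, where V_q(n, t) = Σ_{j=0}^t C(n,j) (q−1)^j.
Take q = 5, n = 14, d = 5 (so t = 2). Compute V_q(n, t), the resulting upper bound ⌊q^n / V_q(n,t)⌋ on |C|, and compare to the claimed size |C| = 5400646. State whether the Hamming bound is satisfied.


V_q(n, t) = 1513, q^n = 6103515625, Hamming bound = 4034048, |C| = 5400646 > bound (violated).

Step 1: Compute V_q(n, t) = Σ_{j=0}^2 C(n, j) (q−1)^j.
  j = 0: C(14,0)·(4)^0 = 1·1 = 1.
  j = 1: C(14,1)·(4)^1 = 14·4 = 56.
  j = 2: C(14,2)·(4)^2 = 91·16 = 1456.
  V_q(n, t) = 1 + 56 + 1456 = 1513.
Step 2: q^n = 5^14 = 6103515625.
Step 3: Hamming bound ⌊q^n / V_q(n,t)⌋ = ⌊6103515625/1513⌋ = 4034048.
Step 4: Compare |C| = 5400646 to 4034048: violated.
The claimed |C| lies above the Hamming bound, so no 5-ary code of length 14 with d ≥ 5 can have 5400646 codewords.


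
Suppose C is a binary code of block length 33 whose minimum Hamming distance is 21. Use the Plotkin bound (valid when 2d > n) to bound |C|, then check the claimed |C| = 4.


Plotkin bound M ≤ 4; given |C| = 4 ≤ bound (satisfied).

Check applicability: 2d = 42, n = 33.
2d − n = 9 > 0, so Plotkin applies.
Compute d/(2d−n) = 21/9 ≈ 2.3333.
⌊d/(2d−n)⌋ = 2.
Plotkin bound: M ≤ 2·2 = 4.
Given |C| = 4, check: satisfied.
This |C| is at the Plotkin bound.


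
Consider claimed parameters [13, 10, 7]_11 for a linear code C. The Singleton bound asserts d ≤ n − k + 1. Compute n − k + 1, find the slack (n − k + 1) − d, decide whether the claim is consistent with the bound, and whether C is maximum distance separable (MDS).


Singleton RHS = n − k + 1 = 4, slack = -3, bound violated (no such code; not MDS).

Singleton bound: d ≤ n − k + 1.
Here n = 13, k = 10, so n − k + 1 = 4.
Given d = 7, check d ≤ 4: NO.
Slack = (n − k + 1) − d = -3.
The slack is negative: d = 7 exceeds n − k + 1 = 4 by 3, so the Singleton bound is violated and no linear [13, 10, 7]_11 code can exist. In particular it is not MDS (MDS requires d = n − k + 1 exactly).
Description: the claimed parameters are [13, 10, 7]_11; such a code would be impossible (violates the Singleton bound).


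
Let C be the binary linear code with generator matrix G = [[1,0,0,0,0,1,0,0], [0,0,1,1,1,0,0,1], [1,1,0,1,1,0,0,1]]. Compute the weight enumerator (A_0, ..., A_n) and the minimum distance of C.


Weight distribution: A_0 = 1, A_2 = 1, A_3 = 2, A_4 = 1, A_5 = 2, A_6 = 1. Minimum distance d = 2.

Enumerate all 2^3 = 8 messages m ∈ F_2^3.
For each, compute codeword c = mG in F_2^8, then tally its weight.
  m = 000 → c = 00000000, weight = 0.
  m = 100 → c = 10000100, weight = 2.
  m = 010 → c = 00111001, weight = 4.
  m = 110 → c = 10111101, weight = 6.
  m = 001 → c = 11011001, weight = 5.
  m = 101 → c = 01011101, weight = 5.
  m = 011 → c = 11100000, weight = 3.
  m = 111 → c = 01100100, weight = 3.
Tally weights:
  weight 0: 1 codewords.
  weight 2: 1 codewords.
  weight 3: 2 codewords.
  weight 4: 1 codewords.
  weight 5: 2 codewords.
  weight 6: 1 codewords.
Minimum distance d = smallest w > 0 with A_w > 0 = 2.
Sanity: Σ A_w = 8 = 2^3 = 8 ✓.


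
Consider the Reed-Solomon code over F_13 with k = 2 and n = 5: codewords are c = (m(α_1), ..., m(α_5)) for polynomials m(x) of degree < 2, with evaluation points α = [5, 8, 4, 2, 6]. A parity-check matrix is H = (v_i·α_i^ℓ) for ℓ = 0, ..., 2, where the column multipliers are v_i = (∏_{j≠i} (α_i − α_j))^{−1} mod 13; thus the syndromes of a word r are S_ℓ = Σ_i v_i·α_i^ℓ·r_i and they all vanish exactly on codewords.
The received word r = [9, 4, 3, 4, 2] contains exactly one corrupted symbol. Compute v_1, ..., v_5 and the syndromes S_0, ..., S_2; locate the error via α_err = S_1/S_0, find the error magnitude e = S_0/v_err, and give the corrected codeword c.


S = (3, 11, 10), error at position 2, error magnitude e = 3, c = [9, 1, 3, 4, 2].

Step 1: column multipliers v_i = (∏_{j≠i}(α_i − α_j))^{−1} mod 13.
  i = 1 (α = 5): (5−8)(5−4)(5−2)(5−6) = (−3)·1·3·(−1) = 9 ≡ 9, so v_1 = 9^{−1} = 3 (mod 13).
  i = 2 (α = 8): (8−5)(8−4)(8−2)(8−6) = 3·4·6·2 = 144 ≡ 1, so v_2 = 1^{−1} = 1 (mod 13).
  i = 3 (α = 4): (4−5)(4−8)(4−2)(4−6) = (−1)·(−4)·2·(−2) = −16 ≡ 10, so v_3 = 10^{−1} = 4 (mod 13).
  i = 4 (α = 2): (2−5)(2−8)(2−4)(2−6) = (−3)·(−6)·(−2)·(−4) = 144 ≡ 1, so v_4 = 1^{−1} = 1 (mod 13).
  i = 5 (α = 6): (6−5)(6−8)(6−4)(6−2) = 1·(−2)·2·4 = −16 ≡ 10, so v_5 = 10^{−1} = 4 (mod 13).
  v = [3, 1, 4, 1, 4].
Step 2: syndromes of r = [9, 4, 3, 4, 2] (all sums mod 13).
  S_0 = Σ v_i r_i = 3·9 + 1·4 + 4·3 + 1·4 + 4·2 = 55 ≡ 3.
  S_1 = Σ v_i α_i r_i = 3·5·9 + 1·8·4 + 4·4·3 + 1·2·4 + 4·6·2 = 271 ≡ 11.
  α_i^2 mod 13 = [12, 12, 3, 4, 10].
  S_2 = Σ v_i α_i^2 r_i = 3·12·9 + 1·12·4 + 4·3·3 + 1·4·4 + 4·10·2 = 504 ≡ 10.
  S = (3, 11, 10) ≠ 0, so r is not a codeword (an error is present).
Step 3: locate the error. For a single error e at position i, S_ℓ = v_i·e·α_i^ℓ, so α_err = S_1/S_0.
  S_0^{−1} = 3^{−1} = 9 (mod 13), so α_err = 11·9 = 99 ≡ 8 = α_2. Error position i = 2.
  Consistency check: S_2/S_1 = 10·6 = 60 ≡ 8 = α_err ✓ (single-error assumption holds).
Step 4: error magnitude e = S_0/v_2 = S_0·∏_{j≠2}(α_2 − α_j) = 3·1 = 3 ≡ 3 (mod 13).
Step 5: correct position 2: c_2 = r_2 − e = 4 − 3 ≡ 1 (mod 13). Hence c = [9, 1, 3, 4, 2].
  Check: interpolating c through the α_i gives m(x) = 5 + 6·x (degree < 2) with m(α_i) = c_i for every i, so c is indeed a codeword.


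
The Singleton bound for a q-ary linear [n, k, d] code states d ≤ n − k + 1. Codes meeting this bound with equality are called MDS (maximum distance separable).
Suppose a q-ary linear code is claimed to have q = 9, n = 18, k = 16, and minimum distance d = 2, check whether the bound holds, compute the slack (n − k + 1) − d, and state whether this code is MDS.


Singleton RHS = n − k + 1 = 3, slack = 1, bound satisfied, not MDS.

Singleton bound: d ≤ n − k + 1.
Here n = 18, k = 16, so n − k + 1 = 3.
Given d = 2, check d ≤ 3: YES.
Slack = (n − k + 1) − d = 1.
The code is NOT MDS (slack = 1 > 0).
Description: the claimed parameters are [18, 16, 2]_9; such a code would be non-MDS.


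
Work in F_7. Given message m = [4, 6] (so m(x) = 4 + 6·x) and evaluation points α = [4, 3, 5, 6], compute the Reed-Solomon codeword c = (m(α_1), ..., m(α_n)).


c = [0, 1, 6, 5]

Message polynomial: m(x) = 4 + 6·x (mod 7).
For each evaluation point α_i, compute m(α_i) mod 7:
  α_1 = 4: Horner steps 6 → 0, so m(4) = 0.
  α_2 = 3: Horner steps 6 → 1, so m(3) = 1.
  α_3 = 5: Horner steps 6 → 6, so m(5) = 6.
  α_4 = 6: Horner steps 6 → 5, so m(6) = 5.
Codeword c = [0, 1, 6, 5] ∈ F_7^4.


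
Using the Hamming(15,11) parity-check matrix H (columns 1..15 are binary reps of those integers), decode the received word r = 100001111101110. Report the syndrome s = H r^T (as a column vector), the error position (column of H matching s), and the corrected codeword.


s = (0, 1, 0, 0)^T, error position = 4, corrected codeword c = 100101111101110

Compute s = H r^T mod 2 one row at a time:
  s_1 = 1 + 1 + 1 + 0 + 1 + 1 + 1 + 0 = 6 ≡ 0 (mod 2).
  s_2 = 0 + 0 + 1 + 1 + 1 + 1 + 1 + 0 = 5 ≡ 1 (mod 2).
  s_3 = 0 + 0 + 1 + 1 + 1 + 0 + 1 + 0 = 4 ≡ 0 (mod 2).
  s_4 = 1 + 0 + 0 + 1 + 1 + 0 + 1 + 0 = 4 ≡ 0 (mod 2).
s = (0, 1, 0, 0)^T — this equals column 4 of H (binary 0100), so error is at position 4.
Correct: flip bit 4 of r = 100001111101110 to get c = 100101111101110.


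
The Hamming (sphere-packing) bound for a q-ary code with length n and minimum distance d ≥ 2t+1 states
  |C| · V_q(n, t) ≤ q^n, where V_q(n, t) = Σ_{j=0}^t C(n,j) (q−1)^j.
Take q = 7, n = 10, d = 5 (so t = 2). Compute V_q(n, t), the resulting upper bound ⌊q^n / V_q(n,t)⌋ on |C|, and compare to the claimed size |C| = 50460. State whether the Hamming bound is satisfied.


V_q(n, t) = 1681, q^n = 282475249, Hamming bound = 168040, |C| = 50460 ≤ bound (satisfied).

Step 1: Compute V_q(n, t) = Σ_{j=0}^2 C(n, j) (q−1)^j.
  j = 0: C(10,0)·(6)^0 = 1·1 = 1.
  j = 1: C(10,1)·(6)^1 = 10·6 = 60.
  j = 2: C(10,2)·(6)^2 = 45·36 = 1620.
  V_q(n, t) = 1 + 60 + 1620 = 1681.
Step 2: q^n = 7^10 = 282475249.
Step 3: Hamming bound ⌊q^n / V_q(n,t)⌋ = ⌊282475249/1681⌋ = 168040.
Step 4: Compare |C| = 50460 to 168040: satisfied.
The claimed |C| lies below the Hamming bound.


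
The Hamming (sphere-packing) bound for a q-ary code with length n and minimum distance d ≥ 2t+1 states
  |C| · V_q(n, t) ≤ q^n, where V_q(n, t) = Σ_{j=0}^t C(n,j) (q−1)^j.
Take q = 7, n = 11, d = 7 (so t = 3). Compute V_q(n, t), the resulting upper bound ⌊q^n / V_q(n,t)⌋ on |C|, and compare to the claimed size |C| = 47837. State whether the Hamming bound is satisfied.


V_q(n, t) = 37687, q^n = 1977326743, Hamming bound = 52467, |C| = 47837 ≤ bound (satisfied).

Step 1: Compute V_q(n, t) = Σ_{j=0}^3 C(n, j) (q−1)^j.
  j = 0: C(11,0)·(6)^0 = 1·1 = 1.
  j = 1: C(11,1)·(6)^1 = 11·6 = 66.
  j = 2: C(11,2)·(6)^2 = 55·36 = 1980.
  j = 3: C(11,3)·(6)^3 = 165·216 = 35640.
  V_q(n, t) = 1 + 66 + 1980 + 35640 = 37687.
Step 2: q^n = 7^11 = 1977326743.
Step 3: Hamming bound ⌊q^n / V_q(n,t)⌋ = ⌊1977326743/37687⌋ = 52467.
Step 4: Compare |C| = 47837 to 52467: satisfied.
The claimed |C| lies below the Hamming bound.


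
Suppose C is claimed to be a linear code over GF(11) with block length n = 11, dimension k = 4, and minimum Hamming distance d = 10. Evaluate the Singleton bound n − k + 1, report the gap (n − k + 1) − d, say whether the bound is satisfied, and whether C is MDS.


Singleton RHS = n − k + 1 = 8, slack = -2, bound violated (no such code; not MDS).

Singleton bound: d ≤ n − k + 1.
Here n = 11, k = 4, so n − k + 1 = 8.
Given d = 10, check d ≤ 8: NO.
Slack = (n − k + 1) − d = -2.
The slack is negative: d = 10 exceeds n − k + 1 = 8 by 2, so the Singleton bound is violated and no linear [11, 4, 10]_11 code can exist. In particular it is not MDS (MDS requires d = n − k + 1 exactly).
Description: the claimed parameters are [11, 4, 10]_11; such a code would be impossible (violates the Singleton bound).


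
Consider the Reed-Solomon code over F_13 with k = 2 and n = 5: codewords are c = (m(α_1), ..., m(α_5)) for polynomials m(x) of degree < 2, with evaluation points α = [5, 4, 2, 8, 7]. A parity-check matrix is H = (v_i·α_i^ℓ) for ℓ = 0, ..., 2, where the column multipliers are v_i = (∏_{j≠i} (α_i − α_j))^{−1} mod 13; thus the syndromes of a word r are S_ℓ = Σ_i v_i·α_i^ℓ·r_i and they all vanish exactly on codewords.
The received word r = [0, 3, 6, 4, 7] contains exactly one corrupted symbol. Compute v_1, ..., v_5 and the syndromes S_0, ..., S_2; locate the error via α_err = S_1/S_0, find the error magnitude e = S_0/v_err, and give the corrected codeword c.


S = (8, 3, 6), error at position 3, error magnitude e = 10, c = [0, 3, 9, 4, 7].

Step 1: column multipliers v_i = (∏_{j≠i}(α_i − α_j))^{−1} mod 13.
  i = 1 (α = 5): (5−4)(5−2)(5−8)(5−7) = 1·3·(−3)·(−2) = 18 ≡ 5, so v_1 = 5^{−1} = 8 (mod 13).
  i = 2 (α = 4): (4−5)(4−2)(4−8)(4−7) = (−1)·2·(−4)·(−3) = −24 ≡ 2, so v_2 = 2^{−1} = 7 (mod 13).
  i = 3 (α = 2): (2−5)(2−4)(2−8)(2−7) = (−3)·(−2)·(−6)·(−5) = 180 ≡ 11, so v_3 = 11^{−1} = 6 (mod 13).
  i = 4 (α = 8): (8−5)(8−4)(8−2)(8−7) = 3·4·6·1 = 72 ≡ 7, so v_4 = 7^{−1} = 2 (mod 13).
  i = 5 (α = 7): (7−5)(7−4)(7−2)(7−8) = 2·3·5·(−1) = −30 ≡ 9, so v_5 = 9^{−1} = 3 (mod 13).
  v = [8, 7, 6, 2, 3].
Step 2: syndromes of r = [0, 3, 6, 4, 7] (all sums mod 13).
  S_0 = Σ v_i r_i = 8·0 + 7·3 + 6·6 + 2·4 + 3·7 = 86 ≡ 8.
  S_1 = Σ v_i α_i r_i = 8·5·0 + 7·4·3 + 6·2·6 + 2·8·4 + 3·7·7 = 367 ≡ 3.
  α_i^2 mod 13 = [12, 3, 4, 12, 10].
  S_2 = Σ v_i α_i^2 r_i = 8·12·0 + 7·3·3 + 6·4·6 + 2·12·4 + 3·10·7 = 513 ≡ 6.
  S = (8, 3, 6) ≠ 0, so r is not a codeword (an error is present).
Step 3: locate the error. For a single error e at position i, S_ℓ = v_i·e·α_i^ℓ, so α_err = S_1/S_0.
  S_0^{−1} = 8^{−1} = 5 (mod 13), so α_err = 3·5 = 15 ≡ 2 = α_3. Error position i = 3.
  Consistency check: S_2/S_1 = 6·9 = 54 ≡ 2 = α_err ✓ (single-error assumption holds).
Step 4: error magnitude e = S_0/v_3 = S_0·∏_{j≠3}(α_3 − α_j) = 8·11 = 88 ≡ 10 (mod 13).
Step 5: correct position 3: c_3 = r_3 − e = 6 − 10 ≡ 9 (mod 13). Hence c = [0, 3, 9, 4, 7].
  Check: interpolating c through the α_i gives m(x) = 2 + 10·x (degree < 2) with m(α_i) = c_i for every i, so c is indeed a codeword.


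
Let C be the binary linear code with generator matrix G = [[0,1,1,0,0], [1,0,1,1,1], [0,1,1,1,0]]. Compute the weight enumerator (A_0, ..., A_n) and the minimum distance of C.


Weight distribution: A_0 = 1, A_1 = 1, A_2 = 1, A_3 = 3, A_4 = 2. Minimum distance d = 1.

Enumerate all 2^3 = 8 messages m ∈ F_2^3.
For each, compute codeword c = mG in F_2^5, then tally its weight.
  m = 000 → c = 00000, weight = 0.
  m = 100 → c = 01100, weight = 2.
  m = 010 → c = 10111, weight = 4.
  m = 110 → c = 11011, weight = 4.
  m = 001 → c = 01110, weight = 3.
  m = 101 → c = 00010, weight = 1.
  m = 011 → c = 11001, weight = 3.
  m = 111 → c = 10101, weight = 3.
Tally weights:
  weight 0: 1 codewords.
  weight 1: 1 codewords.
  weight 2: 1 codewords.
  weight 3: 3 codewords.
  weight 4: 2 codewords.
Minimum distance d = smallest w > 0 with A_w > 0 = 1.
Sanity: Σ A_w = 8 = 2^3 = 8 ✓.


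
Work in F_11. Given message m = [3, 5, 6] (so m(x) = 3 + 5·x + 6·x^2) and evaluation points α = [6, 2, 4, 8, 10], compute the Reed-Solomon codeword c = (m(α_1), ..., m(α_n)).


c = [7, 4, 9, 9, 4]

Message polynomial: m(x) = 3 + 5·x + 6·x^2 (mod 11).
For each evaluation point α_i, compute m(α_i) mod 11:
  α_1 = 6: Horner steps 6 → 8 → 7, so m(6) = 7.
  α_2 = 2: Horner steps 6 → 6 → 4, so m(2) = 4.
  α_3 = 4: Horner steps 6 → 7 → 9, so m(4) = 9.
  α_4 = 8: Horner steps 6 → 9 → 9, so m(8) = 9.
  α_5 = 10: Horner steps 6 → 10 → 4, so m(10) = 4.
Codeword c = [7, 4, 9, 9, 4] ∈ F_11^5.


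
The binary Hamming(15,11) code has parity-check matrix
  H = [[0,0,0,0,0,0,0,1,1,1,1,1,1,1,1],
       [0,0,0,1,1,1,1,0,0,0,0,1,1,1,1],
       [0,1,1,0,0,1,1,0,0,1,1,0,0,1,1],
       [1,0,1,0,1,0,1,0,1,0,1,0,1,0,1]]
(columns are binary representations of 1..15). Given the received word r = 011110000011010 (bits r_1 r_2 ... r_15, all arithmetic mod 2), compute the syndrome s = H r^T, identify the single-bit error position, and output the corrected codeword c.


s = (1, 0, 0, 1)^T, error position = 9, corrected codeword c = 011110001011010

Compute s = H r^T mod 2 one row at a time:
  s_1 = 0 + 0 + 0 + 1 + 1 + 0 + 1 + 0 = 3 ≡ 1 (mod 2).
  s_2 = 1 + 1 + 0 + 0 + 1 + 0 + 1 + 0 = 4 ≡ 0 (mod 2).
  s_3 = 1 + 1 + 0 + 0 + 0 + 1 + 1 + 0 = 4 ≡ 0 (mod 2).
  s_4 = 0 + 1 + 1 + 0 + 0 + 1 + 0 + 0 = 3 ≡ 1 (mod 2).
s = (1, 0, 0, 1)^T — this equals column 9 of H (binary 1001), so error is at position 9.
Correct: flip bit 9 of r = 011110000011010 to get c = 011110001011010.


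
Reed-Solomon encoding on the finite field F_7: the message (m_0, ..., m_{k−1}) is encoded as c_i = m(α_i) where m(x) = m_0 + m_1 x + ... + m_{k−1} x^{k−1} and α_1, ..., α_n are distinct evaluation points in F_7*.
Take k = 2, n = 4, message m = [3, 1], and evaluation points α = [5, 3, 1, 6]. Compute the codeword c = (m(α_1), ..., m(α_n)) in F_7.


c = [1, 6, 4, 2]

Message polynomial: m(x) = 3 + 1·x (mod 7).
For each evaluation point α_i, compute m(α_i) mod 7:
  α_1 = 5: Horner steps 1 → 1, so m(5) = 1.
  α_2 = 3: Horner steps 1 → 6, so m(3) = 6.
  α_3 = 1: Horner steps 1 → 4, so m(1) = 4.
  α_4 = 6: Horner steps 1 → 2, so m(6) = 2.
Codeword c = [1, 6, 4, 2] ∈ F_7^4.


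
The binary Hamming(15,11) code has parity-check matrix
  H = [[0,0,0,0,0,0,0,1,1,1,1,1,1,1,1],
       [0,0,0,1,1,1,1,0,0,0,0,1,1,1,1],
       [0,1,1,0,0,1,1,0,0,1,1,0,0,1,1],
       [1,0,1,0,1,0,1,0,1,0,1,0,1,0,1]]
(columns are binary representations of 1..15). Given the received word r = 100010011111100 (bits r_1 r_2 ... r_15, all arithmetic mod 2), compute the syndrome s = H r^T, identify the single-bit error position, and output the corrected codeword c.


s = (0, 1, 0, 1)^T, error position = 5, corrected codeword c = 100000011111100

Compute s = H r^T mod 2 one row at a time:
  s_1 = 1 + 1 + 1 + 1 + 1 + 1 + 0 + 0 = 6 ≡ 0 (mod 2).
  s_2 = 0 + 1 + 0 + 0 + 1 + 1 + 0 + 0 = 3 ≡ 1 (mod 2).
  s_3 = 0 + 0 + 0 + 0 + 1 + 1 + 0 + 0 = 2 ≡ 0 (mod 2).
  s_4 = 1 + 0 + 1 + 0 + 1 + 1 + 1 + 0 = 5 ≡ 1 (mod 2).
s = (0, 1, 0, 1)^T — this equals column 5 of H (binary 0101), so error is at position 5.
Correct: flip bit 5 of r = 100010011111100 to get c = 100000011111100.
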